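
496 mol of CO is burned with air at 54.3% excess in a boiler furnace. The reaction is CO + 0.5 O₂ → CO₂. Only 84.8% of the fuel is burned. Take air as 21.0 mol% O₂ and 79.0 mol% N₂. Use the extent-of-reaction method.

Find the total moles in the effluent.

Stoichiometric O₂ = 0.5 × 496 = 248 mol; O₂ fed = 248 × 1.543 = 382.7 mol.
N₂ fed = 382.7 × 79/21 = 1440 mol.
Fuel reacted = 0.848 × 496 → ξ = 420.6 mol.
Outlet (n = n₀ + ν ξ):
  CO: 496 − 1(420.6) = 75.39
  O₂: 382.7 − 0.5(420.6) = 172.4
  N₂: 1440 (inert)
  CO₂: 0 + 1(420.6) = 420.6
Total out = 75.39 + 172.4 + 1440 + 420.6 = 2108 mol.

2110 mol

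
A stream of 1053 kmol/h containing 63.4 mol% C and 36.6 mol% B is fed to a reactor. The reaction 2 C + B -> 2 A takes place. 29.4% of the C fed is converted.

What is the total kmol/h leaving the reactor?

955 kmol/h

C reacted = 0.294 × 667.6 = 196.3 kmol/h; ν_C = −2, so ξ = 196.3/2 = 98.14 kmol/h.
Outlet amounts (n = n₀ + ν ξ):
  C: 667.6 − 2(98.14) = 471.3
  B: 385.4 − 1(98.14) = 287.3
  A: 0 + 2(98.14) = 196.3
Total out = 471.3 + 287.3 + 196.3 = 954.9 kmol/h.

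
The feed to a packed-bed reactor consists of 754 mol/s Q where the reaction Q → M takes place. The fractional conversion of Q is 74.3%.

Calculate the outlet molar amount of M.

Q reacted = 0.743 × 754 = 560.2 mol/s; ν_Q = −1, so ξ = 560.2/1 = 560.2 mol/s.
Outlet amounts (n = n₀ + ν ξ):
  Q: 754 − 1(560.2) = 193.8
  M: 0 + 1(560.2) = 560.2

560 mol/s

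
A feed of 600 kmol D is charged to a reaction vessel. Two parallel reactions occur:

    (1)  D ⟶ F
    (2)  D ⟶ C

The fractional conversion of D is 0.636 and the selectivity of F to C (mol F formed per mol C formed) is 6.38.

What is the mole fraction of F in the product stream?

0.55

Conversion of D: D consumed = 0.636 × 600 = 381.6 kmol = 1ξ₁ + 1ξ₂.
Selectivity: 1ξ₁ / (1ξ₂) = 6.38 → ξ₁ = 6.38 ξ₂.
Substitute: (1·6.38 + 1) ξ₂ = 381.6 → ξ₂ = 51.71 kmol, ξ₁ = 329.9 kmol.
Outlet amounts (n = n₀ + Σ ν·ξ):
  D: 600 − 1(329.9) − 1(51.71) = 218.4
  F: 0 + 1(329.9) = 329.9
  C: 0 + 1(51.71) = 51.71
Total out = 600 kmol; y_F = 329.9 / 600 = 0.5498.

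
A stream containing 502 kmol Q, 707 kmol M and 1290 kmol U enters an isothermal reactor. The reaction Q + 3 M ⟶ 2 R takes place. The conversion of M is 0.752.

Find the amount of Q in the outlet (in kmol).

325 kmol

M reacted = 0.752 × 707 = 531.7 kmol; ν_M = −3, so ξ = 531.7/3 = 177.2 kmol.
Outlet amounts (n = n₀ + ν ξ):
  Q: 502 − 1(177.2) = 324.8
  M: 707 − 3(177.2) = 175.3
  R: 0 + 2(177.2) = 354.4
  U: 1290 (inert)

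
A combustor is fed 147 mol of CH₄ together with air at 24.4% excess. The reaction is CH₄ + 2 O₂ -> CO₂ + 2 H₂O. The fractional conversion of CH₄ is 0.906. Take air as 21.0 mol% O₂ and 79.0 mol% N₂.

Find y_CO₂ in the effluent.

0.0705

Stoichiometric O₂ = 2 × 147 = 294 mol; O₂ fed = 294 × 1.244 = 365.7 mol.
N₂ fed = 365.7 × 79/21 = 1376 mol.
Fuel reacted = 0.906 × 147 → ξ = 133.2 mol.
Outlet (n = n₀ + ν ξ):
  CH₄: 147 − 1(133.2) = 13.82
  O₂: 365.7 − 2(133.2) = 99.37
  N₂: 1376 (inert)
  CO₂: 0 + 1(133.2) = 133.2
  H₂O: 0 + 2(133.2) = 266.4
Total out = 1889 mol; y_CO₂ = 133.2 / 1889 = 0.07052.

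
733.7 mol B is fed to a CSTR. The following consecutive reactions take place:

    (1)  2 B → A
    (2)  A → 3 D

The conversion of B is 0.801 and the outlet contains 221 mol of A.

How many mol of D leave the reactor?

219 mol

Conversion of B: B consumed = 2ξ₁ = 0.801 × 733.7 → ξ₁ = 293.8 mol.
A balance: n_A = 0 + 1ξ₁ − 1ξ₂ = 221 → ξ₂ = (1·293.8 − 221)/1 = 72.85 mol.
Outlet amounts (n = n₀ + Σ ν·ξ):
  B: 733.7 − 2(293.8) = 146
  A: 0 + 1(293.8) − 1(72.85) = 221
  D: 0 + 3(72.85) = 218.5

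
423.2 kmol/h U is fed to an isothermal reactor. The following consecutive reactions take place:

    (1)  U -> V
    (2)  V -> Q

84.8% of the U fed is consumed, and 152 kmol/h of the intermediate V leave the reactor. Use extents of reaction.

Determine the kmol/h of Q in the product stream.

207 kmol/h

Conversion of U: U consumed = 1ξ₁ = 0.848 × 423.2 → ξ₁ = 358.9 kmol/h.
V balance: n_V = 0 + 1ξ₁ − 1ξ₂ = 152 → ξ₂ = (1·358.9 − 152)/1 = 206.9 kmol/h.
Outlet amounts (n = n₀ + Σ ν·ξ):
  U: 423.2 − 1(358.9) = 64.33
  V: 0 + 1(358.9) − 1(206.9) = 152
  Q: 0 + 1(206.9) = 206.9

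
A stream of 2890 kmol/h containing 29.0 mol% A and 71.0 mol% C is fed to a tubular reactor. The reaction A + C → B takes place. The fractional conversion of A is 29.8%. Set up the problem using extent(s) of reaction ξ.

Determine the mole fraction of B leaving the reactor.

0.0946

A reacted = 0.298 × 838.1 = 249.8 kmol/h; ν_A = −1, so ξ = 249.8/1 = 249.8 kmol/h.
Outlet amounts (n = n₀ + ν ξ):
  A: 838.1 − 1(249.8) = 588.3
  C: 2052 − 1(249.8) = 1802
  B: 0 + 1(249.8) = 249.8
Total out = 2640 kmol/h; y_B = 249.8 / 2640 = 0.09459.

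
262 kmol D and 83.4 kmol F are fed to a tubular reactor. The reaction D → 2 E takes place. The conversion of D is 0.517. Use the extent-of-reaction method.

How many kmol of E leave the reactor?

D reacted = 0.517 × 262 = 135.5 kmol; ν_D = −1, so ξ = 135.5/1 = 135.5 kmol.
Outlet amounts (n = n₀ + ν ξ):
  D: 262 − 1(135.5) = 126.5
  E: 0 + 2(135.5) = 270.9
  F: 83.4 (inert)

271 kmol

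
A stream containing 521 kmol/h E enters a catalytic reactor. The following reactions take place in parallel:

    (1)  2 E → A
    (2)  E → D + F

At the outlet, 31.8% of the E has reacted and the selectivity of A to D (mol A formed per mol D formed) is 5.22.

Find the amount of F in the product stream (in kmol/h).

Conversion of E: E consumed = 0.318 × 521 = 165.7 kmol/h = 2ξ₁ + 1ξ₂.
Selectivity: 1ξ₁ / (1ξ₂) = 5.22 → ξ₁ = 5.22 ξ₂.
Substitute: (2·5.22 + 1) ξ₂ = 165.7 → ξ₂ = 14.48 kmol/h, ξ₁ = 75.6 kmol/h.
Outlet amounts (n = n₀ + Σ ν·ξ):
  E: 521 − 2(75.6) − 1(14.48) = 355.3
  A: 0 + 1(75.6) = 75.6
  D: 0 + 1(14.48) = 14.48
  F: 0 + 1(14.48) = 14.48

14.5 kmol/h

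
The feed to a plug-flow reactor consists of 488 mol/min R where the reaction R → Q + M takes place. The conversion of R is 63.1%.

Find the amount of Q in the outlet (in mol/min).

308 mol/min

R reacted = 0.631 × 488 = 307.9 mol/min; ν_R = −1, so ξ = 307.9/1 = 307.9 mol/min.
Outlet amounts (n = n₀ + ν ξ):
  R: 488 − 1(307.9) = 180.1
  Q: 0 + 1(307.9) = 307.9
  M: 0 + 1(307.9) = 307.9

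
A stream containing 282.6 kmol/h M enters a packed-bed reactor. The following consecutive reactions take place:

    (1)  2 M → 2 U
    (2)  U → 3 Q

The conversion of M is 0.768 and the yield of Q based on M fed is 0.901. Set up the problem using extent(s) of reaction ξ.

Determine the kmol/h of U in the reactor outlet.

Conversion of M: M consumed = 2ξ₁ = 0.768 × 282.6 → ξ₁ = 108.5 kmol/h.
Yield of Q: 3ξ₂ / 282.6 = 0.901 → ξ₂ = 84.87 kmol/h.
Outlet amounts (n = n₀ + Σ ν·ξ):
  M: 282.6 − 2(108.5) = 65.56
  U: 0 + 2(108.5) − 1(84.87) = 132.2
  Q: 0 + 3(84.87) = 254.6

132 kmol/h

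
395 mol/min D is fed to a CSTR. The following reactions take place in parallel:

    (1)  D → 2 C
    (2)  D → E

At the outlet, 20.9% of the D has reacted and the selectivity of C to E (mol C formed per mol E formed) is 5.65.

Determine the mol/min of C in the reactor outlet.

Conversion of D: D consumed = 0.209 × 395 = 82.55 mol/min = 1ξ₁ + 1ξ₂.
Selectivity: 2ξ₁ / (1ξ₂) = 5.65 → ξ₁ = 2.825 ξ₂.
Substitute: (1·2.825 + 1) ξ₂ = 82.55 → ξ₂ = 21.58 mol/min, ξ₁ = 60.97 mol/min.
Outlet amounts (n = n₀ + Σ ν·ξ):
  D: 395 − 1(60.97) − 1(21.58) = 312.4
  C: 0 + 2(60.97) = 121.9
  E: 0 + 1(21.58) = 21.58

122 mol/min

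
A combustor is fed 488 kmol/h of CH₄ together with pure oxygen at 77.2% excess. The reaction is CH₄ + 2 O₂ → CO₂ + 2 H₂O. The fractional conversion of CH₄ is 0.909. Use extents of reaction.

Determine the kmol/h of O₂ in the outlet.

Stoichiometric O₂ = 2 × 488 = 976 kmol/h; O₂ fed = 976 × 1.772 = 1729 kmol/h.
Fuel reacted = 0.909 × 488 → ξ = 443.6 kmol/h.
Outlet (n = n₀ + ν ξ):
  CH₄: 488 − 1(443.6) = 44.41
  O₂: 1729 − 2(443.6) = 842.3
  CO₂: 0 + 1(443.6) = 443.6
  H₂O: 0 + 2(443.6) = 887.2

842 kmol/h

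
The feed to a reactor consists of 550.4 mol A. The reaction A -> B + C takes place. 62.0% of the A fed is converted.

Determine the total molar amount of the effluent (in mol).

A reacted = 0.62 × 550.4 = 341.2 mol; ν_A = −1, so ξ = 341.2/1 = 341.2 mol.
Outlet amounts (n = n₀ + ν ξ):
  A: 550.4 − 1(341.2) = 209.2
  B: 0 + 1(341.2) = 341.2
  C: 0 + 1(341.2) = 341.2
Total out = 209.2 + 341.2 + 341.2 = 891.6 mol.

892 mol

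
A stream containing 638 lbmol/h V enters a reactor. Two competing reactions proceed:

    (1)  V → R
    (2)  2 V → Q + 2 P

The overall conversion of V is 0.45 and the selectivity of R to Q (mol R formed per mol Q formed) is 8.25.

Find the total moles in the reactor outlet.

Conversion of V: V consumed = 0.45 × 638 = 287.1 lbmol/h = 1ξ₁ + 2ξ₂.
Selectivity: 1ξ₁ / (1ξ₂) = 8.25 → ξ₁ = 8.25 ξ₂.
Substitute: (1·8.25 + 2) ξ₂ = 287.1 → ξ₂ = 28.01 lbmol/h, ξ₁ = 231.1 lbmol/h.
Outlet amounts (n = n₀ + Σ ν·ξ):
  V: 638 − 1(231.1) − 2(28.01) = 350.9
  R: 0 + 1(231.1) = 231.1
  Q: 0 + 1(28.01) = 28.01
  P: 0 + 2(28.01) = 56.02
Total out = 350.9 + 231.1 + 28.01 + 56.02 = 666 lbmol/h.

666 lbmol/h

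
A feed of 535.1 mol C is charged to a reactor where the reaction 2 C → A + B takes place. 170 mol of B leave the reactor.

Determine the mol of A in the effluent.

For B: n = n₀ + 1ξ → 170 = 0 + 1ξ, giving ξ = 170 mol.
Outlet amounts (n = n₀ + ν ξ):
  C: 535.1 − 2(170) = 195.1
  A: 0 + 1(170) = 170
  B: 0 + 1(170) = 170

170 mol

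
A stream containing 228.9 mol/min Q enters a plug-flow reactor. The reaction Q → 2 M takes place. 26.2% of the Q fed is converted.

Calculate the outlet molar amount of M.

Q reacted = 0.262 × 228.9 = 59.97 mol/min; ν_Q = −1, so ξ = 59.97/1 = 59.97 mol/min.
Outlet amounts (n = n₀ + ν ξ):
  Q: 228.9 − 1(59.97) = 168.9
  M: 0 + 2(59.97) = 119.9

120 mol/min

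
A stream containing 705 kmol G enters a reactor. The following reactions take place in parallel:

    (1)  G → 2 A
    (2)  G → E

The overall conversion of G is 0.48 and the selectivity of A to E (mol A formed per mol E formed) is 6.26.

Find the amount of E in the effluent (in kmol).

81.9 kmol

Conversion of G: G consumed = 0.48 × 705 = 338.4 kmol = 1ξ₁ + 1ξ₂.
Selectivity: 2ξ₁ / (1ξ₂) = 6.26 → ξ₁ = 3.13 ξ₂.
Substitute: (1·3.13 + 1) ξ₂ = 338.4 → ξ₂ = 81.94 kmol, ξ₁ = 256.5 kmol.
Outlet amounts (n = n₀ + Σ ν·ξ):
  G: 705 − 1(256.5) − 1(81.94) = 366.6
  A: 0 + 2(256.5) = 512.9
  E: 0 + 1(81.94) = 81.94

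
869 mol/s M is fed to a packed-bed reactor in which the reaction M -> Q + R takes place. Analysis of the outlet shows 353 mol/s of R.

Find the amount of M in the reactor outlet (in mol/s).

516 mol/s

For R: n = n₀ + 1ξ → 353 = 0 + 1ξ, giving ξ = 353 mol/s.
Outlet amounts (n = n₀ + ν ξ):
  M: 869 − 1(353) = 516
  Q: 0 + 1(353) = 353
  R: 0 + 1(353) = 353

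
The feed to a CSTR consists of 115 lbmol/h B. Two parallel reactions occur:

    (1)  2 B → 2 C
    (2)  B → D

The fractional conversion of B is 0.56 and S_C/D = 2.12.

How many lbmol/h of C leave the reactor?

Conversion of B: B consumed = 0.56 × 115 = 64.4 lbmol/h = 2ξ₁ + 1ξ₂.
Selectivity: 2ξ₁ / (1ξ₂) = 2.12 → ξ₁ = 1.06 ξ₂.
Substitute: (2·1.06 + 1) ξ₂ = 64.4 → ξ₂ = 20.64 lbmol/h, ξ₁ = 21.88 lbmol/h.
Outlet amounts (n = n₀ + Σ ν·ξ):
  B: 115 − 2(21.88) − 1(20.64) = 50.6
  C: 0 + 2(21.88) = 43.76
  D: 0 + 1(20.64) = 20.64

43.8 lbmol/h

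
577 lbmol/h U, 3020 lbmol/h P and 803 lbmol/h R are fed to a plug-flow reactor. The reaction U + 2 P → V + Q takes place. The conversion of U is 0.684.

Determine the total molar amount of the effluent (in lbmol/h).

U reacted = 0.684 × 577 = 394.7 lbmol/h; ν_U = −1, so ξ = 394.7/1 = 394.7 lbmol/h.
Outlet amounts (n = n₀ + ν ξ):
  U: 577 − 1(394.7) = 182.3
  P: 3020 − 2(394.7) = 2231
  V: 0 + 1(394.7) = 394.7
  Q: 0 + 1(394.7) = 394.7
  R: 803 (inert)
Total out = 182.3 + 2231 + 394.7 + 394.7 + 803 = 4005 lbmol/h.

4010 lbmol/h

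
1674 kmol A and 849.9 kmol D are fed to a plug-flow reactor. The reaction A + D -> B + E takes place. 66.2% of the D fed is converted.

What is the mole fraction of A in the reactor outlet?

D reacted = 0.662 × 849.9 = 562.6 kmol; ν_D = −1, so ξ = 562.6/1 = 562.6 kmol.
Outlet amounts (n = n₀ + ν ξ):
  A: 1674 − 1(562.6) = 1111
  D: 849.9 − 1(562.6) = 287.3
  B: 0 + 1(562.6) = 562.6
  E: 0 + 1(562.6) = 562.6
Total out = 2524 kmol; y_A = 1111 / 2524 = 0.4403.

0.44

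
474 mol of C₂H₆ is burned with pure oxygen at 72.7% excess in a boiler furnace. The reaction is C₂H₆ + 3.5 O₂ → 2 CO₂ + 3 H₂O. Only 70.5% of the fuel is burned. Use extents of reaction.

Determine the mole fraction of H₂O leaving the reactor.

Stoichiometric O₂ = 3.5 × 474 = 1659 mol; O₂ fed = 1659 × 1.727 = 2865 mol.
Fuel reacted = 0.705 × 474 → ξ = 334.2 mol.
Outlet (n = n₀ + ν ξ):
  C₂H₆: 474 − 1(334.2) = 139.8
  O₂: 2865 − 3.5(334.2) = 1695
  CO₂: 0 + 2(334.2) = 668.3
  H₂O: 0 + 3(334.2) = 1003
Total out = 3506 mol; y_H₂O = 1003 / 3506 = 0.2859.

0.286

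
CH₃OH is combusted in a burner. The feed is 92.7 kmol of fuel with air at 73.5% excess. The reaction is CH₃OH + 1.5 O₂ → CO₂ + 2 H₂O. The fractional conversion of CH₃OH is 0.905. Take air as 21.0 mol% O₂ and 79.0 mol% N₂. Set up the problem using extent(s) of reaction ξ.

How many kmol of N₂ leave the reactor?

908 kmol

Stoichiometric O₂ = 1.5 × 92.7 = 139.1 kmol; O₂ fed = 139.1 × 1.735 = 241.3 kmol.
N₂ fed = 241.3 × 79/21 = 907.6 kmol.
Fuel reacted = 0.905 × 92.7 → ξ = 83.89 kmol.
Outlet (n = n₀ + ν ξ):
  CH₃OH: 92.7 − 1(83.89) = 8.806
  O₂: 241.3 − 1.5(83.89) = 115.4
  N₂: 907.6 (inert)
  CO₂: 0 + 1(83.89) = 83.89
  H₂O: 0 + 2(83.89) = 167.8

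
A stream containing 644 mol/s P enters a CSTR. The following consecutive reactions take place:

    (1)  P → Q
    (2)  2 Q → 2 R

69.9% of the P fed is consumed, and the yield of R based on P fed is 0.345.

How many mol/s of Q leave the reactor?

228 mol/s

Conversion of P: P consumed = 1ξ₁ = 0.699 × 644 → ξ₁ = 450.2 mol/s.
Yield of R: 2ξ₂ / 644 = 0.345 → ξ₂ = 111.1 mol/s.
Outlet amounts (n = n₀ + Σ ν·ξ):
  P: 644 − 1(450.2) = 193.8
  Q: 0 + 1(450.2) − 2(111.1) = 228
  R: 0 + 2(111.1) = 222.2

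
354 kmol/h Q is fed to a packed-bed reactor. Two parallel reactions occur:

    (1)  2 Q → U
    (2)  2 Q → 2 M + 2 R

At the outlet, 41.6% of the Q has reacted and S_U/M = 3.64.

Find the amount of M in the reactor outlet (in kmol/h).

17.8 kmol/h

Conversion of Q: Q consumed = 0.416 × 354 = 147.3 kmol/h = 2ξ₁ + 2ξ₂.
Selectivity: 1ξ₁ / (2ξ₂) = 3.64 → ξ₁ = 7.28 ξ₂.
Substitute: (2·7.28 + 2) ξ₂ = 147.3 → ξ₂ = 8.893 kmol/h, ξ₁ = 64.74 kmol/h.
Outlet amounts (n = n₀ + Σ ν·ξ):
  Q: 354 − 2(64.74) − 2(8.893) = 206.7
  U: 0 + 1(64.74) = 64.74
  M: 0 + 2(8.893) = 17.79
  R: 0 + 2(8.893) = 17.79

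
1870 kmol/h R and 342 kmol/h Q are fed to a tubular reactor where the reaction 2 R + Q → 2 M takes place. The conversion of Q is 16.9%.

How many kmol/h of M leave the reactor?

116 kmol/h

Q reacted = 0.169 × 342 = 57.8 kmol/h; ν_Q = −1, so ξ = 57.8/1 = 57.8 kmol/h.
Outlet amounts (n = n₀ + ν ξ):
  R: 1870 − 2(57.8) = 1754
  Q: 342 − 1(57.8) = 284.2
  M: 0 + 2(57.8) = 115.6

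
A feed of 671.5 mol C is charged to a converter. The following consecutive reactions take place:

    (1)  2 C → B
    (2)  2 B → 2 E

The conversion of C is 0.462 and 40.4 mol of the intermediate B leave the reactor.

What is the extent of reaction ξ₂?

ξ₂ = 57.4 mol

Conversion of C: C consumed = 2ξ₁ = 0.462 × 671.5 → ξ₁ = 155.1 mol.
B balance: n_B = 0 + 1ξ₁ − 2ξ₂ = 40.4 → ξ₂ = (1·155.1 − 40.4)/2 = 57.36 mol.
Outlet amounts (n = n₀ + Σ ν·ξ):
  C: 671.5 − 2(155.1) = 361.3
  B: 0 + 1(155.1) − 2(57.36) = 40.4
  E: 0 + 2(57.36) = 114.7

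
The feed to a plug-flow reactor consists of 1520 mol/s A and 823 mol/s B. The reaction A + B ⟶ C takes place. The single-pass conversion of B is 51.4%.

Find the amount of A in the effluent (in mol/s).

B reacted = 0.514 × 823 = 423 mol/s; ν_B = −1, so ξ = 423/1 = 423 mol/s.
Outlet amounts (n = n₀ + ν ξ):
  A: 1520 − 1(423) = 1097
  B: 823 − 1(423) = 400
  C: 0 + 1(423) = 423

1100 mol/s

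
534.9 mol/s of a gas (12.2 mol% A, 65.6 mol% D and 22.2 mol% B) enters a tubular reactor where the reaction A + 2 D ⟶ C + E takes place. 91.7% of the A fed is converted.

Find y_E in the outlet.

0.126

A reacted = 0.917 × 65.26 = 59.84 mol/s; ν_A = −1, so ξ = 59.84/1 = 59.84 mol/s.
Outlet amounts (n = n₀ + ν ξ):
  A: 65.26 − 1(59.84) = 5.416
  D: 350.9 − 2(59.84) = 231.2
  C: 0 + 1(59.84) = 59.84
  E: 0 + 1(59.84) = 59.84
  B: 118.7 (inert)
Total out = 475.1 mol/s; y_E = 59.84 / 475.1 = 0.126.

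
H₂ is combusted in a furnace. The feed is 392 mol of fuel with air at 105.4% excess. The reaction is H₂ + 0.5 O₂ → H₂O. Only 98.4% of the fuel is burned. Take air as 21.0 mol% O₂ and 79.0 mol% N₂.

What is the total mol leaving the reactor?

2120 mol

Stoichiometric O₂ = 0.5 × 392 = 196 mol; O₂ fed = 196 × 2.054 = 402.6 mol.
N₂ fed = 402.6 × 79/21 = 1514 mol.
Fuel reacted = 0.984 × 392 → ξ = 385.7 mol.
Outlet (n = n₀ + ν ξ):
  H₂: 392 − 1(385.7) = 6.272
  O₂: 402.6 − 0.5(385.7) = 209.7
  N₂: 1514 (inert)
  H₂O: 0 + 1(385.7) = 385.7
Total out = 6.272 + 209.7 + 1514 + 385.7 = 2116 mol.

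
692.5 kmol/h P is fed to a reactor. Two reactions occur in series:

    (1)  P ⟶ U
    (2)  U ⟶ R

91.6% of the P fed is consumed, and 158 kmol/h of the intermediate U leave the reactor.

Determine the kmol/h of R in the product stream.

Conversion of P: P consumed = 1ξ₁ = 0.916 × 692.5 → ξ₁ = 634.3 kmol/h.
U balance: n_U = 0 + 1ξ₁ − 1ξ₂ = 158 → ξ₂ = (1·634.3 − 158)/1 = 476.3 kmol/h.
Outlet amounts (n = n₀ + Σ ν·ξ):
  P: 692.5 − 1(634.3) = 58.17
  U: 0 + 1(634.3) − 1(476.3) = 158
  R: 0 + 1(476.3) = 476.3

476 kmol/h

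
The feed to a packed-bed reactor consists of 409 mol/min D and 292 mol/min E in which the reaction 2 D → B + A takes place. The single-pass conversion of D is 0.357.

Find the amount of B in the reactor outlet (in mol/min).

D reacted = 0.357 × 409 = 146 mol/min; ν_D = −2, so ξ = 146/2 = 73.01 mol/min.
Outlet amounts (n = n₀ + ν ξ):
  D: 409 − 2(73.01) = 263
  B: 0 + 1(73.01) = 73.01
  A: 0 + 1(73.01) = 73.01
  E: 292 (inert)

73 mol/min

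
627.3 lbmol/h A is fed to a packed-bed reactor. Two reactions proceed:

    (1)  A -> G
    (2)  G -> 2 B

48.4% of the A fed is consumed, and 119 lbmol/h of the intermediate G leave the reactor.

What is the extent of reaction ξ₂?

Conversion of A: A consumed = 1ξ₁ = 0.484 × 627.3 → ξ₁ = 303.6 lbmol/h.
G balance: n_G = 0 + 1ξ₁ − 1ξ₂ = 119 → ξ₂ = (1·303.6 − 119)/1 = 184.6 lbmol/h.
Outlet amounts (n = n₀ + Σ ν·ξ):
  A: 627.3 − 1(303.6) = 323.7
  G: 0 + 1(303.6) − 1(184.6) = 119
  B: 0 + 2(184.6) = 369.2

ξ₂ = 185 lbmol/h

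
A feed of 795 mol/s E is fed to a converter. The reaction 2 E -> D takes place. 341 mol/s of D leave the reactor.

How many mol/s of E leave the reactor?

113 mol/s

For D: n = n₀ + 1ξ → 341 = 0 + 1ξ, giving ξ = 341 mol/s.
Outlet amounts (n = n₀ + ν ξ):
  E: 795 − 2(341) = 113
  D: 0 + 1(341) = 341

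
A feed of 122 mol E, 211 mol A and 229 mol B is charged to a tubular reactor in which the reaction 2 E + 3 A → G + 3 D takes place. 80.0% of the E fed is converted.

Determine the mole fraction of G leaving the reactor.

E reacted = 0.8 × 122 = 97.6 mol; ν_E = −2, so ξ = 97.6/2 = 48.8 mol.
Outlet amounts (n = n₀ + ν ξ):
  E: 122 − 2(48.8) = 24.4
  A: 211 − 3(48.8) = 64.6
  G: 0 + 1(48.8) = 48.8
  D: 0 + 3(48.8) = 146.4
  B: 229 (inert)
Total out = 513.2 mol; y_G = 48.8 / 513.2 = 0.09509.

0.0951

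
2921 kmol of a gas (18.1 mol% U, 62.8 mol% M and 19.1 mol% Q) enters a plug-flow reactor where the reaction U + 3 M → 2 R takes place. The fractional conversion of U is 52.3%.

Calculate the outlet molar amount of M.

U reacted = 0.523 × 528.7 = 276.5 kmol; ν_U = −1, so ξ = 276.5/1 = 276.5 kmol.
Outlet amounts (n = n₀ + ν ξ):
  U: 528.7 − 1(276.5) = 252.2
  M: 1834 − 3(276.5) = 1005
  R: 0 + 2(276.5) = 553
  Q: 557.9 (inert)

1000 kmol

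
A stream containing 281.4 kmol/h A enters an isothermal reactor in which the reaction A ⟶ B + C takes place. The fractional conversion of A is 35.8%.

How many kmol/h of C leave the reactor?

A reacted = 0.358 × 281.4 = 100.7 kmol/h; ν_A = −1, so ξ = 100.7/1 = 100.7 kmol/h.
Outlet amounts (n = n₀ + ν ξ):
  A: 281.4 − 1(100.7) = 180.7
  B: 0 + 1(100.7) = 100.7
  C: 0 + 1(100.7) = 100.7

101 kmol/h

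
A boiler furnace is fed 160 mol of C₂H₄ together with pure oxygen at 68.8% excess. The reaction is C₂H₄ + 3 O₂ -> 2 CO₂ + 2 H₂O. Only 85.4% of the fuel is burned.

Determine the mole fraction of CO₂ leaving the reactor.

Stoichiometric O₂ = 3 × 160 = 480 mol; O₂ fed = 480 × 1.688 = 810.2 mol.
Fuel reacted = 0.854 × 160 → ξ = 136.6 mol.
Outlet (n = n₀ + ν ξ):
  C₂H₄: 160 − 1(136.6) = 23.36
  O₂: 810.2 − 3(136.6) = 400.3
  CO₂: 0 + 2(136.6) = 273.3
  H₂O: 0 + 2(136.6) = 273.3
Total out = 970.2 mol; y_CO₂ = 273.3 / 970.2 = 0.2817.

0.282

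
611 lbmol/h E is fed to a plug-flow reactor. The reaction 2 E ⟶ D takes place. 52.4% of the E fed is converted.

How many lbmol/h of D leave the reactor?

160 lbmol/h

E reacted = 0.524 × 611 = 320.2 lbmol/h; ν_E = −2, so ξ = 320.2/2 = 160.1 lbmol/h.
Outlet amounts (n = n₀ + ν ξ):
  E: 611 − 2(160.1) = 290.8
  D: 0 + 1(160.1) = 160.1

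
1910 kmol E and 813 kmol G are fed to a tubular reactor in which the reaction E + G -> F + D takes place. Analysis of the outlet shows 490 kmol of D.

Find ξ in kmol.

ξ = 490 kmol

For D: n = n₀ + 1ξ → 490 = 0 + 1ξ, giving ξ = 490 kmol.
Outlet amounts (n = n₀ + ν ξ):
  E: 1910 − 1(490) = 1420
  G: 813 − 1(490) = 323
  F: 0 + 1(490) = 490
  D: 0 + 1(490) = 490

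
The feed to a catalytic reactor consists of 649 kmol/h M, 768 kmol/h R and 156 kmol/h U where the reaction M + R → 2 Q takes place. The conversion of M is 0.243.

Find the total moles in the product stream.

M reacted = 0.243 × 649 = 157.7 kmol/h; ν_M = −1, so ξ = 157.7/1 = 157.7 kmol/h.
Outlet amounts (n = n₀ + ν ξ):
  M: 649 − 1(157.7) = 491.3
  R: 768 − 1(157.7) = 610.3
  Q: 0 + 2(157.7) = 315.4
  U: 156 (inert)
Total out = 491.3 + 610.3 + 315.4 + 156 = 1573 kmol/h.

1570 kmol/h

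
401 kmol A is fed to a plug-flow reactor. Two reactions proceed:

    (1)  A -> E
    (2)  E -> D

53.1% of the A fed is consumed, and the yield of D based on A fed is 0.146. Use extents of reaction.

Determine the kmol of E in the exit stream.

154 kmol

Conversion of A: A consumed = 1ξ₁ = 0.531 × 401 → ξ₁ = 212.9 kmol.
Yield of D: 1ξ₂ / 401 = 0.146 → ξ₂ = 58.55 kmol.
Outlet amounts (n = n₀ + Σ ν·ξ):
  A: 401 − 1(212.9) = 188.1
  E: 0 + 1(212.9) − 1(58.55) = 154.4
  D: 0 + 1(58.55) = 58.55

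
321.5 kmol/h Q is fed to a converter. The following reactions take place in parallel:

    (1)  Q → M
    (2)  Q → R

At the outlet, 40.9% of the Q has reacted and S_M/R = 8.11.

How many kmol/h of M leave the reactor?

Conversion of Q: Q consumed = 0.409 × 321.5 = 131.5 kmol/h = 1ξ₁ + 1ξ₂.
Selectivity: 1ξ₁ / (1ξ₂) = 8.11 → ξ₁ = 8.11 ξ₂.
Substitute: (1·8.11 + 1) ξ₂ = 131.5 → ξ₂ = 14.43 kmol/h, ξ₁ = 117.1 kmol/h.
Outlet amounts (n = n₀ + Σ ν·ξ):
  Q: 321.5 − 1(117.1) − 1(14.43) = 190
  M: 0 + 1(117.1) = 117.1
  R: 0 + 1(14.43) = 14.43

117 kmol/h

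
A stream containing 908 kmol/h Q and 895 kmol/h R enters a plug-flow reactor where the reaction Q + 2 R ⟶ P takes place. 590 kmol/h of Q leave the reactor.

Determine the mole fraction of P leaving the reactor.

0.272

For Q: n = n₀ − 1ξ → 590 = 908 − 1ξ, giving ξ = 318 kmol/h.
Outlet amounts (n = n₀ + ν ξ):
  Q: 908 − 1(318) = 590
  R: 895 − 2(318) = 259
  P: 0 + 1(318) = 318
Total out = 1167 kmol/h; y_P = 318 / 1167 = 0.2725.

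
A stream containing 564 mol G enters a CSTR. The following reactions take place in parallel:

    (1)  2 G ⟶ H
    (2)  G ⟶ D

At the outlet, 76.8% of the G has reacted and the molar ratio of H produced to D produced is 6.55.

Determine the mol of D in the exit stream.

30.7 mol

Conversion of G: G consumed = 0.768 × 564 = 433.2 mol = 2ξ₁ + 1ξ₂.
Selectivity: 1ξ₁ / (1ξ₂) = 6.55 → ξ₁ = 6.55 ξ₂.
Substitute: (2·6.55 + 1) ξ₂ = 433.2 → ξ₂ = 30.72 mol, ξ₁ = 201.2 mol.
Outlet amounts (n = n₀ + Σ ν·ξ):
  G: 564 − 2(201.2) − 1(30.72) = 130.8
  H: 0 + 1(201.2) = 201.2
  D: 0 + 1(30.72) = 30.72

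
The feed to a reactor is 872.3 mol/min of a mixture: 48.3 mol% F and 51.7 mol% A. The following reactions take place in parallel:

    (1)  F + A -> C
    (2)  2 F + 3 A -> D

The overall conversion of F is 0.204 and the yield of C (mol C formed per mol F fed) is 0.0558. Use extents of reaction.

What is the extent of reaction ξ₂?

ξ₂ = 31.2 mol/min

Yield of C: 1ξ₁ / 421.3 = 0.0558 → ξ₁ = 23.51 mol/min.
Conversion of F: 1ξ₁ + 2ξ₂ = 0.204 × 421.3 = 85.95 → ξ₂ = 31.22 mol/min.
Outlet amounts (n = n₀ + Σ ν·ξ):
  F: 421.3 − 1(23.51) − 2(31.22) = 335.4
  A: 451 − 1(23.51) − 3(31.22) = 333.8
  C: 0 + 1(23.51) = 23.51
  D: 0 + 1(31.22) = 31.22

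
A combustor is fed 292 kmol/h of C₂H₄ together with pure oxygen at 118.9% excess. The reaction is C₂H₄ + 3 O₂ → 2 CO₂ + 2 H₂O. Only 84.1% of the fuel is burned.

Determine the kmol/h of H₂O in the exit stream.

Stoichiometric O₂ = 3 × 292 = 876 kmol/h; O₂ fed = 876 × 2.189 = 1918 kmol/h.
Fuel reacted = 0.841 × 292 → ξ = 245.6 kmol/h.
Outlet (n = n₀ + ν ξ):
  C₂H₄: 292 − 1(245.6) = 46.43
  O₂: 1918 − 3(245.6) = 1181
  CO₂: 0 + 2(245.6) = 491.1
  H₂O: 0 + 2(245.6) = 491.1

491 kmol/h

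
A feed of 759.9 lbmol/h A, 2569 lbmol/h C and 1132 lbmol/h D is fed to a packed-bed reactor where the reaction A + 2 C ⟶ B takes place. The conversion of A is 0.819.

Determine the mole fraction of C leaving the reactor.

A reacted = 0.819 × 759.9 = 622.4 lbmol/h; ν_A = −1, so ξ = 622.4/1 = 622.4 lbmol/h.
Outlet amounts (n = n₀ + ν ξ):
  A: 759.9 − 1(622.4) = 137.5
  C: 2569 − 2(622.4) = 1324
  B: 0 + 1(622.4) = 622.4
  D: 1132 (inert)
Total out = 3216 lbmol/h; y_C = 1324 / 3216 = 0.4118.

0.412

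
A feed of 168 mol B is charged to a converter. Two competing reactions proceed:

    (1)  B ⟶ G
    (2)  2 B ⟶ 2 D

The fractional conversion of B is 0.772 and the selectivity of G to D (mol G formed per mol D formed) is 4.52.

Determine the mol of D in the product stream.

Conversion of B: B consumed = 0.772 × 168 = 129.7 mol = 1ξ₁ + 2ξ₂.
Selectivity: 1ξ₁ / (2ξ₂) = 4.52 → ξ₁ = 9.04 ξ₂.
Substitute: (1·9.04 + 2) ξ₂ = 129.7 → ξ₂ = 11.75 mol, ξ₁ = 106.2 mol.
Outlet amounts (n = n₀ + Σ ν·ξ):
  B: 168 − 1(106.2) − 2(11.75) = 38.3
  G: 0 + 1(106.2) = 106.2
  D: 0 + 2(11.75) = 23.5

23.5 mol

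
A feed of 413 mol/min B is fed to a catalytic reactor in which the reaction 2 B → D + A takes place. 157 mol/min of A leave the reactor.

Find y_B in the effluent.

For A: n = n₀ + 1ξ → 157 = 0 + 1ξ, giving ξ = 157 mol/min.
Outlet amounts (n = n₀ + ν ξ):
  B: 413 − 2(157) = 99
  D: 0 + 1(157) = 157
  A: 0 + 1(157) = 157
Total out = 413 mol/min; y_B = 99 / 413 = 0.2397.

0.24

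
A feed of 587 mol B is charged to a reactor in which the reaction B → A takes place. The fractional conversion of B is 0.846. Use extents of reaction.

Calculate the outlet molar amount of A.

B reacted = 0.846 × 587 = 496.6 mol; ν_B = −1, so ξ = 496.6/1 = 496.6 mol.
Outlet amounts (n = n₀ + ν ξ):
  B: 587 − 1(496.6) = 90.4
  A: 0 + 1(496.6) = 496.6

497 mol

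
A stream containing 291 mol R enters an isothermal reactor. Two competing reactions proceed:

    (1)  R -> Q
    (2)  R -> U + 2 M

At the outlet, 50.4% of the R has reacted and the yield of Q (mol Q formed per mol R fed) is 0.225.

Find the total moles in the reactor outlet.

453 mol

Yield of Q: 1ξ₁ / 291 = 0.225 → ξ₁ = 65.48 mol.
Conversion of R: 1ξ₁ + 1ξ₂ = 0.504 × 291 = 146.7 → ξ₂ = 81.19 mol.
Outlet amounts (n = n₀ + Σ ν·ξ):
  R: 291 − 1(65.48) − 1(81.19) = 144.3
  Q: 0 + 1(65.48) = 65.48
  U: 0 + 1(81.19) = 81.19
  M: 0 + 2(81.19) = 162.4
Total out = 144.3 + 65.48 + 81.19 + 162.4 = 453.4 mol.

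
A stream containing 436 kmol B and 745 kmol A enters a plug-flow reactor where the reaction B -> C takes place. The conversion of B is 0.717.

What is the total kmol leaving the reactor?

B reacted = 0.717 × 436 = 312.6 kmol; ν_B = −1, so ξ = 312.6/1 = 312.6 kmol.
Outlet amounts (n = n₀ + ν ξ):
  B: 436 − 1(312.6) = 123.4
  C: 0 + 1(312.6) = 312.6
  A: 745 (inert)
Total out = 123.4 + 312.6 + 745 = 1181 kmol.

1180 kmol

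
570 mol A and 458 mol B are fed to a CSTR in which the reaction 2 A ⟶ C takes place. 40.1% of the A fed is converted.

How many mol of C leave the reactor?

114 mol

A reacted = 0.401 × 570 = 228.6 mol; ν_A = −2, so ξ = 228.6/2 = 114.3 mol.
Outlet amounts (n = n₀ + ν ξ):
  A: 570 − 2(114.3) = 341.4
  C: 0 + 1(114.3) = 114.3
  B: 458 (inert)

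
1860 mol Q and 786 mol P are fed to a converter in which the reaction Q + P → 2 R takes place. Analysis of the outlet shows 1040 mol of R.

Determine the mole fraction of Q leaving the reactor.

For R: n = n₀ + 2ξ → 1040 = 0 + 2ξ, giving ξ = 520 mol.
Outlet amounts (n = n₀ + ν ξ):
  Q: 1860 − 1(520) = 1340
  P: 786 − 1(520) = 266
  R: 0 + 2(520) = 1040
Total out = 2646 mol; y_Q = 1340 / 2646 = 0.5064.

0.506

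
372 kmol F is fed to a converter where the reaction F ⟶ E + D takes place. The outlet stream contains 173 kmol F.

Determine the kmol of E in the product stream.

For F: n = n₀ − 1ξ → 173 = 372 − 1ξ, giving ξ = 199 kmol.
Outlet amounts (n = n₀ + ν ξ):
  F: 372 − 1(199) = 173
  E: 0 + 1(199) = 199
  D: 0 + 1(199) = 199

199 kmol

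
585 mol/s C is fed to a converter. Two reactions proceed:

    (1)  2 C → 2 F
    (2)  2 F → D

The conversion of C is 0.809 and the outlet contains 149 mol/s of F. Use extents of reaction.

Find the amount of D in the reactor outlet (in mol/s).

162 mol/s

Conversion of C: C consumed = 2ξ₁ = 0.809 × 585 → ξ₁ = 236.6 mol/s.
F balance: n_F = 0 + 2ξ₁ − 2ξ₂ = 149 → ξ₂ = (2·236.6 − 149)/2 = 162.1 mol/s.
Outlet amounts (n = n₀ + Σ ν·ξ):
  C: 585 − 2(236.6) = 111.7
  F: 0 + 2(236.6) − 2(162.1) = 149
  D: 0 + 1(162.1) = 162.1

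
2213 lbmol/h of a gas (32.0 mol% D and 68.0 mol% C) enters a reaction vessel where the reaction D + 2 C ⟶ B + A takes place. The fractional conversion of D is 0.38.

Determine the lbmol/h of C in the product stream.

967 lbmol/h

D reacted = 0.38 × 708.2 = 269.1 lbmol/h; ν_D = −1, so ξ = 269.1/1 = 269.1 lbmol/h.
Outlet amounts (n = n₀ + ν ξ):
  D: 708.2 − 1(269.1) = 439.1
  C: 1505 − 2(269.1) = 966.6
  B: 0 + 1(269.1) = 269.1
  A: 0 + 1(269.1) = 269.1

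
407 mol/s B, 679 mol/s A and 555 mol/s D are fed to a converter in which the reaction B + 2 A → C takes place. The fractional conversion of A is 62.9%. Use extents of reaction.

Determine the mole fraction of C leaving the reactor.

0.176

A reacted = 0.629 × 679 = 427.1 mol/s; ν_A = −2, so ξ = 427.1/2 = 213.5 mol/s.
Outlet amounts (n = n₀ + ν ξ):
  B: 407 − 1(213.5) = 193.5
  A: 679 − 2(213.5) = 251.9
  C: 0 + 1(213.5) = 213.5
  D: 555 (inert)
Total out = 1214 mol/s; y_C = 213.5 / 1214 = 0.1759.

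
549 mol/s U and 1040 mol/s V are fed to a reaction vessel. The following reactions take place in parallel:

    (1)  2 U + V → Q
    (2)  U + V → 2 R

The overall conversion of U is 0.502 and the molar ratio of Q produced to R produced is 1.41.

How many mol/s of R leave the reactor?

83 mol/s

Conversion of U: U consumed = 0.502 × 549 = 275.6 mol/s = 2ξ₁ + 1ξ₂.
Selectivity: 1ξ₁ / (2ξ₂) = 1.41 → ξ₁ = 2.82 ξ₂.
Substitute: (2·2.82 + 1) ξ₂ = 275.6 → ξ₂ = 41.51 mol/s, ξ₁ = 117 mol/s.
Outlet amounts (n = n₀ + Σ ν·ξ):
  U: 549 − 2(117) − 1(41.51) = 273.4
  V: 1040 − 1(117) − 1(41.51) = 881.4
  Q: 0 + 1(117) = 117
  R: 0 + 2(41.51) = 83.01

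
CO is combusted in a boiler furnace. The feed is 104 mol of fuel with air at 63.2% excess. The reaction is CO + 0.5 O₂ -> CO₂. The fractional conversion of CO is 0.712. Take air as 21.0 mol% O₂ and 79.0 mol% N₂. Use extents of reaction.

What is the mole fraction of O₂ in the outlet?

Stoichiometric O₂ = 0.5 × 104 = 52 mol; O₂ fed = 52 × 1.632 = 84.86 mol.
N₂ fed = 84.86 × 79/21 = 319.3 mol.
Fuel reacted = 0.712 × 104 → ξ = 74.05 mol.
Outlet (n = n₀ + ν ξ):
  CO: 104 − 1(74.05) = 29.95
  O₂: 84.86 − 0.5(74.05) = 47.84
  N₂: 319.3 (inert)
  CO₂: 0 + 1(74.05) = 74.05
Total out = 471.1 mol; y_O₂ = 47.84 / 471.1 = 0.1016.

0.102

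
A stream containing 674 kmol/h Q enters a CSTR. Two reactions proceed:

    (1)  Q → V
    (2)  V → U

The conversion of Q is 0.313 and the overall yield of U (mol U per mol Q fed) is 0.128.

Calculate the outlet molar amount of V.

125 kmol/h

Conversion of Q: Q consumed = 1ξ₁ = 0.313 × 674 → ξ₁ = 211 kmol/h.
Yield of U: 1ξ₂ / 674 = 0.128 → ξ₂ = 86.27 kmol/h.
Outlet amounts (n = n₀ + Σ ν·ξ):
  Q: 674 − 1(211) = 463
  V: 0 + 1(211) − 1(86.27) = 124.7
  U: 0 + 1(86.27) = 86.27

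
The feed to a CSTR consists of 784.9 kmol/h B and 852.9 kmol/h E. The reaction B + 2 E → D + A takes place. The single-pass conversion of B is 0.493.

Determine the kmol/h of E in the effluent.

79 kmol/h

B reacted = 0.493 × 784.9 = 387 kmol/h; ν_B = −1, so ξ = 387/1 = 387 kmol/h.
Outlet amounts (n = n₀ + ν ξ):
  B: 784.9 − 1(387) = 397.9
  E: 852.9 − 2(387) = 78.99
  D: 0 + 1(387) = 387
  A: 0 + 1(387) = 387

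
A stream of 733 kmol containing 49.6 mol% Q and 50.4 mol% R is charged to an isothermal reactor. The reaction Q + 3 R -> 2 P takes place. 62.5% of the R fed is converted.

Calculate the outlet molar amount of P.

154 kmol

R reacted = 0.625 × 369.4 = 230.9 kmol; ν_R = −3, so ξ = 230.9/3 = 76.96 kmol.
Outlet amounts (n = n₀ + ν ξ):
  Q: 363.6 − 1(76.96) = 286.6
  R: 369.4 − 3(76.96) = 138.5
  P: 0 + 2(76.96) = 153.9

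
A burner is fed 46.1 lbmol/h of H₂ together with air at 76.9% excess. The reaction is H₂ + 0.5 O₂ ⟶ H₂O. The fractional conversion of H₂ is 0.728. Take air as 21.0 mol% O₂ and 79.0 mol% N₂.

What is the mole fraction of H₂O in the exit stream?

Stoichiometric O₂ = 0.5 × 46.1 = 23.05 lbmol/h; O₂ fed = 23.05 × 1.769 = 40.78 lbmol/h.
N₂ fed = 40.78 × 79/21 = 153.4 lbmol/h.
Fuel reacted = 0.728 × 46.1 → ξ = 33.56 lbmol/h.
Outlet (n = n₀ + ν ξ):
  H₂: 46.1 − 1(33.56) = 12.54
  O₂: 40.78 − 0.5(33.56) = 24
  N₂: 153.4 (inert)
  H₂O: 0 + 1(33.56) = 33.56
Total out = 223.5 lbmol/h; y_H₂O = 33.56 / 223.5 = 0.1502.

0.15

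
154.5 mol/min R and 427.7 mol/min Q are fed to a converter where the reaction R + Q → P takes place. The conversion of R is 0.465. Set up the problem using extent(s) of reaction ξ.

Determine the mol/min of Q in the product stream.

356 mol/min

R reacted = 0.465 × 154.5 = 71.84 mol/min; ν_R = −1, so ξ = 71.84/1 = 71.84 mol/min.
Outlet amounts (n = n₀ + ν ξ):
  R: 154.5 − 1(71.84) = 82.66
  Q: 427.7 − 1(71.84) = 355.9
  P: 0 + 1(71.84) = 71.84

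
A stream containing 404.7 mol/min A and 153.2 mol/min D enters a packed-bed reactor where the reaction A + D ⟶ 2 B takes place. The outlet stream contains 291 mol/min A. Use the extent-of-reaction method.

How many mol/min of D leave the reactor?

For A: n = n₀ − 1ξ → 291 = 404.7 − 1ξ, giving ξ = 113.7 mol/min.
Outlet amounts (n = n₀ + ν ξ):
  A: 404.7 − 1(113.7) = 291
  D: 153.2 − 1(113.7) = 39.5
  B: 0 + 2(113.7) = 227.4

39.5 mol/min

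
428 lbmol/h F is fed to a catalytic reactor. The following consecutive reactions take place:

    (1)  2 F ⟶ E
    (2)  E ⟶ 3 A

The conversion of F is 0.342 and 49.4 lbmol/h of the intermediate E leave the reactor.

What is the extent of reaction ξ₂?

Conversion of F: F consumed = 2ξ₁ = 0.342 × 428 → ξ₁ = 73.19 lbmol/h.
E balance: n_E = 0 + 1ξ₁ − 1ξ₂ = 49.4 → ξ₂ = (1·73.19 − 49.4)/1 = 23.79 lbmol/h.
Outlet amounts (n = n₀ + Σ ν·ξ):
  F: 428 − 2(73.19) = 281.6
  E: 0 + 1(73.19) − 1(23.79) = 49.4
  A: 0 + 3(23.79) = 71.36

ξ₂ = 23.8 lbmol/h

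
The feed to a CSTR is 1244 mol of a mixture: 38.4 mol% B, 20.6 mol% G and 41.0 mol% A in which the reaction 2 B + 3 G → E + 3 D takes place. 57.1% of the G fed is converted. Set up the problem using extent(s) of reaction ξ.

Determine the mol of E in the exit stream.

G reacted = 0.571 × 256.3 = 146.3 mol; ν_G = −3, so ξ = 146.3/3 = 48.78 mol.
Outlet amounts (n = n₀ + ν ξ):
  B: 477.7 − 2(48.78) = 380.1
  G: 256.3 − 3(48.78) = 109.9
  E: 0 + 1(48.78) = 48.78
  D: 0 + 3(48.78) = 146.3
  A: 510 (inert)

48.8 mol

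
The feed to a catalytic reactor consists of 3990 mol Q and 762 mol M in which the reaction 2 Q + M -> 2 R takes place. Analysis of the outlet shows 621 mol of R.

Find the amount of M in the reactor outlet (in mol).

For R: n = n₀ + 2ξ → 621 = 0 + 2ξ, giving ξ = 310.5 mol.
Outlet amounts (n = n₀ + ν ξ):
  Q: 3990 − 2(310.5) = 3369
  M: 762 − 1(310.5) = 451.5
  R: 0 + 2(310.5) = 621

452 mol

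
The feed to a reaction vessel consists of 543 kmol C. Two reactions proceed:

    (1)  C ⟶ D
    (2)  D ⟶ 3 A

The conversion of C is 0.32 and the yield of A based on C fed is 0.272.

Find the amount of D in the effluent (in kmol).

125 kmol

Conversion of C: C consumed = 1ξ₁ = 0.32 × 543 → ξ₁ = 173.8 kmol.
Yield of A: 3ξ₂ / 543 = 0.272 → ξ₂ = 49.23 kmol.
Outlet amounts (n = n₀ + Σ ν·ξ):
  C: 543 − 1(173.8) = 369.2
  D: 0 + 1(173.8) − 1(49.23) = 124.5
  A: 0 + 3(49.23) = 147.7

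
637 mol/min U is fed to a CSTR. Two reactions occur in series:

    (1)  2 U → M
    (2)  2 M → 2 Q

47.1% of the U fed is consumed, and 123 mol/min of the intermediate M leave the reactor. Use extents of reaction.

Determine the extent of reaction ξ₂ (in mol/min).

Conversion of U: U consumed = 2ξ₁ = 0.471 × 637 → ξ₁ = 150 mol/min.
M balance: n_M = 0 + 1ξ₁ − 2ξ₂ = 123 → ξ₂ = (1·150 − 123)/2 = 13.51 mol/min.
Outlet amounts (n = n₀ + Σ ν·ξ):
  U: 637 − 2(150) = 337
  M: 0 + 1(150) − 2(13.51) = 123
  Q: 0 + 2(13.51) = 27.01

ξ₂ = 13.5 mol/min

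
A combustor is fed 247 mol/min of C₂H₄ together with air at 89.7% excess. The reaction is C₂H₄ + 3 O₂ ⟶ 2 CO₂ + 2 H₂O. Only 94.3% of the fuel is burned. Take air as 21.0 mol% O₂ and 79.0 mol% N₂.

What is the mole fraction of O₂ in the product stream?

Stoichiometric O₂ = 3 × 247 = 741 mol/min; O₂ fed = 741 × 1.897 = 1406 mol/min.
N₂ fed = 1406 × 79/21 = 5288 mol/min.
Fuel reacted = 0.943 × 247 → ξ = 232.9 mol/min.
Outlet (n = n₀ + ν ξ):
  C₂H₄: 247 − 1(232.9) = 14.08
  O₂: 1406 − 3(232.9) = 706.9
  N₂: 5288 (inert)
  CO₂: 0 + 2(232.9) = 465.8
  H₂O: 0 + 2(232.9) = 465.8
Total out = 6941 mol/min; y_O₂ = 706.9 / 6941 = 0.1019.

0.102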